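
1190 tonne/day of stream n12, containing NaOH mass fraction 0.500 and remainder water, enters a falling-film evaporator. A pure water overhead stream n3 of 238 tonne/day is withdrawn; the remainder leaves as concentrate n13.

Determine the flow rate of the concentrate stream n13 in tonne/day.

Concentrate = 1190 − 238 = 952 tonne/day.

952 tonne/day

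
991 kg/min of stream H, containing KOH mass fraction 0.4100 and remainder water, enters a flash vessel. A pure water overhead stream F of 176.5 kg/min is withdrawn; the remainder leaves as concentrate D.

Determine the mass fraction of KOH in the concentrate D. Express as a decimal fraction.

KOH is not removed: 991×0.410 = 406.31 kg/min of KOH enters D.
Concentrate = 991 − 176.5 = 814.5 kg/min.
Mass fraction = 406.31/814.5 = 0.4988.

0.4988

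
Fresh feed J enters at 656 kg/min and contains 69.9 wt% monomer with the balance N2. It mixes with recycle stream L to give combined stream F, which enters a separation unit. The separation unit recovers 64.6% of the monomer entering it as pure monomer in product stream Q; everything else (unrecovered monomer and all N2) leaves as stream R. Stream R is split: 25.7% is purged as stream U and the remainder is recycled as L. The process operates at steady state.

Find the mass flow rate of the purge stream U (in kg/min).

254.1 kg/min

N2 enters only via J and leaves only via the purge: 656×0.301 = 0.257×(N2 in R), and the separation unit passes all N2, so N2 in F = N2 in R = 768.31 kg/min.
monomer in F: m_A = 656×0.699 + (1−0.257)·(1−0.646)·m_A, so m_A = 458.54/0.7370 = 622.19 kg/min.
R = (1−0.646)×622.19 + 768.31 = 988.57 kg/min.
Purge U = 0.257×988.57 = 254.06 kg/min.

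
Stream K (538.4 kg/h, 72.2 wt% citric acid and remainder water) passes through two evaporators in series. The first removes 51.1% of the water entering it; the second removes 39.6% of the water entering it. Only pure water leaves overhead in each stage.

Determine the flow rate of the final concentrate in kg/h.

432.9 kg/h

water in feed = 538.4×0.278 = 149.68 kg/h.
After stage 1: water left = (1−0.511)×149.68 = 73.191; stream total = 461.92 kg/h.
After stage 2: water left = (1−0.396)×73.191 = 44.207; final concentrate = 432.93 kg/h.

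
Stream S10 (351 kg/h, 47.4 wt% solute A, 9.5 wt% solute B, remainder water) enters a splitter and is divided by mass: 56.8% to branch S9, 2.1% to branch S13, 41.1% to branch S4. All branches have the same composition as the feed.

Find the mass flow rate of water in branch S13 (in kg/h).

Branch S13 total = 0.021×351 = 7.371 kg/h.
water in S13 = 0.431×7.371 = 3.1769 kg/h.

3.177 kg/h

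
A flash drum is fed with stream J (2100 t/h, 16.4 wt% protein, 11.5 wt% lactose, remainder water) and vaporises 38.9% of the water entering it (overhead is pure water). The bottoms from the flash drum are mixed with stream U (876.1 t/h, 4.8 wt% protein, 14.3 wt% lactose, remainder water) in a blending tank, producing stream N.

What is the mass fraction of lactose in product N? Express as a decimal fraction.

Vapour removed = 0.389×0.721×2100 = 588.98 t/h; concentrate = 1511 t/h.
lactose reaching the mixer = 241.5 (from concentrate) + 876.1×0.143 = 366.78 t/h.
Product flow = 1511 + 876.1 = 2387.1 t/h; lactose fraction = 0.154.

0.154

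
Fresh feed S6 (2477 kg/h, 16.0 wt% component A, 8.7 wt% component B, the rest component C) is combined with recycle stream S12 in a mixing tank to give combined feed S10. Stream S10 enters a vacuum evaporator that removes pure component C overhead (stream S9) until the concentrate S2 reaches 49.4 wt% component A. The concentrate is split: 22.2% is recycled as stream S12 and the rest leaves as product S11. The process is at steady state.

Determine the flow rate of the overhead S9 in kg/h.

Overall component A balance (none leaves overhead): component A in fresh feed = component A in product, i.e. 2477×0.160 = (1−0.222)·S2·0.494.
S2 = 396.32/(0.494×0.778) = 1031.2 kg/h.
Recycle S12 = 0.222×1031.2 = 228.92 kg/h.
Combined feed S10 = 2477 + 228.92 = 2705.9 kg/h.
Overhead S9 = S10 − S2 = 2705.9 − 1031.2 = 1674.7 kg/h.

1675 kg/h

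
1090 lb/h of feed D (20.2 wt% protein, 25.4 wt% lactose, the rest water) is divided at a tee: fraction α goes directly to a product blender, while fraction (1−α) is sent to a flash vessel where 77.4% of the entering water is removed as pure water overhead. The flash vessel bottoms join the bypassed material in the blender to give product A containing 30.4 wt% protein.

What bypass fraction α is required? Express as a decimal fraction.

0.203

All 1090×0.202 = 220.18 lb/h of protein reaches A, so A = 220.18/0.304 = 724.28 lb/h and vapour = 365.72 lb/h.
The evaporator receives (1−α)·1090 of feed at 0.544 water and removes 0.774 of that water:
0.774×0.544×(1−α)×1090 = 365.72
(1−α) = 365.72/458.95 = 0.7969;  α = 0.2031.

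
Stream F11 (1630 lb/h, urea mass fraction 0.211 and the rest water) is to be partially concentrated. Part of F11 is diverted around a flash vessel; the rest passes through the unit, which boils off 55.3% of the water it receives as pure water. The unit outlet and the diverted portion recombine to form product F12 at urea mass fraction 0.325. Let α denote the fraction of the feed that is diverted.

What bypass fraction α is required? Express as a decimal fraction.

0.196

All 1630×0.211 = 343.93 lb/h of urea reaches F12, so F12 = 343.93/0.325 = 1058.2 lb/h and vapour = 571.75 lb/h.
The evaporator receives (1−α)·1630 of feed at 0.789 water and removes 0.553 of that water:
0.553×0.789×(1−α)×1630 = 571.75
(1−α) = 571.75/711.2 = 0.8039;  α = 0.1961.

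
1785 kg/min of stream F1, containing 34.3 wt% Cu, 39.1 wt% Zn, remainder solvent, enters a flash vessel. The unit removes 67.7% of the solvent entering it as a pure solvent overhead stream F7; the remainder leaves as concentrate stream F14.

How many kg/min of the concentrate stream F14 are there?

1464 kg/min

solvent entering = 1785×0.266 = 474.81 kg/min; overhead removed = 0.677×474.81 = 321.45 kg/min.
Concentrate = 1785 − 321.45 = 1463.6 kg/min.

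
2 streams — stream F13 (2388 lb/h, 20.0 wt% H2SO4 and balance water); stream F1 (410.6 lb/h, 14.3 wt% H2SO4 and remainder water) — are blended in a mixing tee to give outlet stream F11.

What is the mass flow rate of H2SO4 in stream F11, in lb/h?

536.3 lb/h

H2SO4 out = H2SO4 in = 2388×0.200 + 410.6×0.143 = 536.32 lb/h.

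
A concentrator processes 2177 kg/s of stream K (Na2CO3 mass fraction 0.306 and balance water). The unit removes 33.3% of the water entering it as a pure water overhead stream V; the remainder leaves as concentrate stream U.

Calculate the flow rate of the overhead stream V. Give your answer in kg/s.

503.1 kg/s

water entering = 2177×0.694 = 1510.8 kg/s; overhead removed = 0.333×1510.8 = 503.11 kg/s.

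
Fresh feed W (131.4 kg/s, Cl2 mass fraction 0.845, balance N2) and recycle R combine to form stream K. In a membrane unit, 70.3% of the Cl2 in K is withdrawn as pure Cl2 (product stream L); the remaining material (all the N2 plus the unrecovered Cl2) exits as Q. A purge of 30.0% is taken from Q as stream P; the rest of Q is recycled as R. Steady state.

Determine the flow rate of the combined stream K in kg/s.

208.1 kg/s

N2 enters only via W and leaves only via the purge: 131.4×0.155 = 0.300×(N2 in Q), and the membrane unit passes all N2, so N2 in K = N2 in Q = 67.89 kg/s.
Cl2 in K: m_A = 131.4×0.845 + (1−0.300)·(1−0.703)·m_A, so m_A = 111.03/0.7921 = 140.18 kg/s.
K = 140.18 + 67.89 = 208.07 kg/s.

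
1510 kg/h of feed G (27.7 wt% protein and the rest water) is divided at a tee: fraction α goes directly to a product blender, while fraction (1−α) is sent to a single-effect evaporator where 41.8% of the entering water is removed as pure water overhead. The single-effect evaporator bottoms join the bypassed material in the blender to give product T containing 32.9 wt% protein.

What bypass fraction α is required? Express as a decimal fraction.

All 1510×0.277 = 418.27 kg/h of protein reaches T, so T = 418.27/0.329 = 1271.3 kg/h and vapour = 238.66 kg/h.
The evaporator receives (1−α)·1510 of feed at 0.723 water and removes 0.418 of that water:
0.418×0.723×(1−α)×1510 = 238.66
(1−α) = 238.66/456.34 = 0.5230;  α = 0.4770.

0.477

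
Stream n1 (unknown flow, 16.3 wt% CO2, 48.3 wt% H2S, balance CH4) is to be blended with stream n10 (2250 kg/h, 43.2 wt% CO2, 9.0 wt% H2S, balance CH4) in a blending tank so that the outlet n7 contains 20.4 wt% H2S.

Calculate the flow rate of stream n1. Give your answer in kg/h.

Let n1 be the unknown flow. Total out = 2250 + n1.
H2S balance: 202.5 + 0.483·n1 = 0.204·(2250 + n1)
(0.483 − 0.204)·n1 = 0.204×2250 − 202.5 = 256.5
n1 = 256.5 / 0.279 = 919.35 kg/h

919.4 kg/h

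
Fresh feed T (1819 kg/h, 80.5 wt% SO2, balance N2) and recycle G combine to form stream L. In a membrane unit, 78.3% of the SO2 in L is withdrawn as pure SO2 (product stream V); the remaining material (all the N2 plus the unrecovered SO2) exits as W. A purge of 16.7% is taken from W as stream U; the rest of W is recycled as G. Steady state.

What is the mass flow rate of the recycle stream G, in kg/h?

N2 enters only via T and leaves only via the purge: 1819×0.195 = 0.167×(N2 in W), and the membrane unit passes all N2, so N2 in L = N2 in W = 2124 kg/h.
SO2 in L: m_A = 1819×0.805 + (1−0.167)·(1−0.783)·m_A, so m_A = 1464.3/0.8192 = 1787.4 kg/h.
W = (1−0.783)×1787.4 + 2124 = 2511.8 kg/h.
Recycle G = (1−0.167)×2511.8 = 2092.4 kg/h.

2092 kg/h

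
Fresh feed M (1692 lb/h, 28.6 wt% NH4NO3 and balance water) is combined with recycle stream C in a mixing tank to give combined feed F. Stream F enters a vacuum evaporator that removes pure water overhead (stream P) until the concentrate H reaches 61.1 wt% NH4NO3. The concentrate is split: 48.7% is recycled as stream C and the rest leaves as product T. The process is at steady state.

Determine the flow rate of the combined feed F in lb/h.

Overall NH4NO3 balance (none leaves overhead): NH4NO3 in fresh feed = NH4NO3 in product, i.e. 1692×0.286 = (1−0.487)·H·0.611.
H = 483.91/(0.611×0.513) = 1543.9 lb/h.
Recycle C = 0.487×1543.9 = 751.86 lb/h.
Combined feed F = 1692 + 751.86 = 2443.9 lb/h.

2444 lb/h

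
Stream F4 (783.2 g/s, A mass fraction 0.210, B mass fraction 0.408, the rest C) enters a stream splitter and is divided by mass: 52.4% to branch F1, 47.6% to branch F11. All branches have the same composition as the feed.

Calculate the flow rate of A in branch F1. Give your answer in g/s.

Branch F1 total = 0.524×783.2 = 410.4 g/s.
A in F1 = 0.210×410.4 = 86.183 g/s.

86.18 g/s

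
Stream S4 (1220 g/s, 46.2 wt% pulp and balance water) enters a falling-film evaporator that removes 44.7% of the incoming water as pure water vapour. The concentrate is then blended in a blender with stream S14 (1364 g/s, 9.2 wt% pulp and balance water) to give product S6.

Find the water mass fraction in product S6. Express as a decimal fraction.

0.6992

Vapour removed = 0.447×0.538×1220 = 293.39 g/s; concentrate = 926.61 g/s.
water reaching the mixer = 362.97 (from concentrate) + 1364×0.908 = 1601.5 g/s.
Product flow = 926.61 + 1364 = 2290.6 g/s; water fraction = 0.6992.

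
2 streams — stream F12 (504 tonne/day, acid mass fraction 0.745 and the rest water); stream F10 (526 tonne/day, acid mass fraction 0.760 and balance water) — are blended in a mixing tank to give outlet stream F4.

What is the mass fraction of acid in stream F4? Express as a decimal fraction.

Total flow out = 504 + 526 = 1030 tonne/day.
acid in = 504×0.745 + 526×0.760 = 775.24 tonne/day.
acid mass fraction in F4 = 775.24/1030 = 0.753.

0.753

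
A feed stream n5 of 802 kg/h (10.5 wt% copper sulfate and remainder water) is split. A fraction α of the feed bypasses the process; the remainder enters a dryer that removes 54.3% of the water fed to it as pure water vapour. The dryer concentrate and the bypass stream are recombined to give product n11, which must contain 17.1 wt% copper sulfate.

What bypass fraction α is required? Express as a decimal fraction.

All 802×0.105 = 84.21 kg/h of copper sulfate reaches n11, so n11 = 84.21/0.171 = 492.46 kg/h and vapour = 309.54 kg/h.
The evaporator receives (1−α)·802 of feed at 0.895 water and removes 0.543 of that water:
0.543×0.895×(1−α)×802 = 309.54
(1−α) = 309.54/389.76 = 0.7942;  α = 0.2058.

0.206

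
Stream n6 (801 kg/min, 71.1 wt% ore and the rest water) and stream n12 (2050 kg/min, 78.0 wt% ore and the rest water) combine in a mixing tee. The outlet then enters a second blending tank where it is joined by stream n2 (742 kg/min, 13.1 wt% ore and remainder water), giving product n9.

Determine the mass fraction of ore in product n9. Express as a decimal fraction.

0.631

Overall, product flow = 3593 kg/min.
ore in = 801×0.711 + 2050×0.780 + 742×0.131 = 2265.7 kg/min.
ore fraction in n9 = 0.631.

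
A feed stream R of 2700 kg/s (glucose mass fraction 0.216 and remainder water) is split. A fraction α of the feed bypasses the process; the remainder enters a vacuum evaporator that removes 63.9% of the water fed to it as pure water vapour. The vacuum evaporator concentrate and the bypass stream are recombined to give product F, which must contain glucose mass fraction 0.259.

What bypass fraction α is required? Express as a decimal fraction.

0.669

All 2700×0.216 = 583.2 kg/s of glucose reaches F, so F = 583.2/0.259 = 2251.7 kg/s and vapour = 448.26 kg/s.
The evaporator receives (1−α)·2700 of feed at 0.784 water and removes 0.639 of that water:
0.639×0.784×(1−α)×2700 = 448.26
(1−α) = 448.26/1352.6 = 0.3314;  α = 0.6686.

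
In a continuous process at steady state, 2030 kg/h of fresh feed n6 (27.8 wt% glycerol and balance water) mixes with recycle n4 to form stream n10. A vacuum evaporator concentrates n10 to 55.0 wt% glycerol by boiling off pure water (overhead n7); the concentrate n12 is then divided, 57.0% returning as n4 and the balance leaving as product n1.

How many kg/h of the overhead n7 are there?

Overall glycerol balance (none leaves overhead): glycerol in fresh feed = glycerol in product, i.e. 2030×0.278 = (1−0.570)·n12·0.550.
n12 = 564.34/(0.550×0.430) = 2386.2 kg/h.
Recycle n4 = 0.570×2386.2 = 1360.1 kg/h.
Combined feed n10 = 2030 + 1360.1 = 3390.1 kg/h.
Overhead n7 = n10 − n12 = 3390.1 − 2386.2 = 1003.9 kg/h.

1004 kg/h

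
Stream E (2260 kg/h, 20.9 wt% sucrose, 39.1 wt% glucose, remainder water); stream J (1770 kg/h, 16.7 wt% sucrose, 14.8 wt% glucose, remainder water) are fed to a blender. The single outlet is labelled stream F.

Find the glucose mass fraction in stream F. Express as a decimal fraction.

Total flow out = 2260 + 1770 = 4030 kg/h.
glucose in = 2260×0.391 + 1770×0.148 = 1145.6 kg/h.
glucose mass fraction in F = 1145.6/4030 = 0.2843.

0.2843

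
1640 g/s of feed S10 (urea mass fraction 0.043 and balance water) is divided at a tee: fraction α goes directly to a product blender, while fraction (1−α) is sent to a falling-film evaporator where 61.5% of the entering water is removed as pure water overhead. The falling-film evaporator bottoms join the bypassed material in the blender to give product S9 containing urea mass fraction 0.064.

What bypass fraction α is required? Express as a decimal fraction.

All 1640×0.043 = 70.52 g/s of urea reaches S9, so S9 = 70.52/0.064 = 1101.9 g/s and vapour = 538.12 g/s.
The evaporator receives (1−α)·1640 of feed at 0.957 water and removes 0.615 of that water:
0.615×0.957×(1−α)×1640 = 538.12
(1−α) = 538.12/965.23 = 0.5575;  α = 0.4425.

0.442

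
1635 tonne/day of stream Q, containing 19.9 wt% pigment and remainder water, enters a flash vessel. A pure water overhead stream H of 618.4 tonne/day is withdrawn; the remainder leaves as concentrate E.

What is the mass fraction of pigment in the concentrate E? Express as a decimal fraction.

0.320

pigment is not removed: 1635×0.199 = 325.37 tonne/day of pigment enters E.
Concentrate = 1635 − 618.4 = 1016.6 tonne/day.
Mass fraction = 325.37/1016.6 = 0.320.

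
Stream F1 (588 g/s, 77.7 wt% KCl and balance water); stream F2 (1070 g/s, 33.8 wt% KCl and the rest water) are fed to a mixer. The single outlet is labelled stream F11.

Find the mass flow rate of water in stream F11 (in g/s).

839.5 g/s

water out = water in = 588×0.223 + 1070×0.662 = 839.46 g/s.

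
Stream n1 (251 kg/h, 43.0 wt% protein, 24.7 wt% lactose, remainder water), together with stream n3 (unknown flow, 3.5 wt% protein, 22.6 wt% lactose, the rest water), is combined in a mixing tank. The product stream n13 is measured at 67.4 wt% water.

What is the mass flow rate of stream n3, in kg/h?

1355 kg/h

Let n3 be the unknown flow. Total out = 251 + n3.
water balance: 81.073 + 0.739·n3 = 0.674·(251 + n3)
(0.739 − 0.674)·n3 = 0.674×251 − 81.073 = 88.101
n3 = 88.101 / 0.065 = 1355.4 kg/h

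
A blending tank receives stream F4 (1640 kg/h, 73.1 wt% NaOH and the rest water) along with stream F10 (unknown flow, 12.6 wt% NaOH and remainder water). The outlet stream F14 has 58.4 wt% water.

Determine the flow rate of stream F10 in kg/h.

1781 kg/h

Let F10 be the unknown flow. Total out = 1640 + F10.
water balance: 441.16 + 0.874·F10 = 0.584·(1640 + F10)
(0.874 − 0.584)·F10 = 0.584×1640 − 441.16 = 516.6
F10 = 516.6 / 0.290 = 1781.4 kg/h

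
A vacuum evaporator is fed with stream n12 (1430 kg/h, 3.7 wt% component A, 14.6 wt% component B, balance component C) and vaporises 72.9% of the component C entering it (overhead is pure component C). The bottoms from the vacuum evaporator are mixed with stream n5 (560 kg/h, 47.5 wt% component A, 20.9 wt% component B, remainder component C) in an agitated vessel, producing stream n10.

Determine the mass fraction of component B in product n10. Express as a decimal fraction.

0.286

Vapour removed = 0.729×0.817×1430 = 851.7 kg/h; concentrate = 578.3 kg/h.
component B reaching the mixer = 208.78 (from concentrate) + 560×0.209 = 325.82 kg/h.
Product flow = 578.3 + 560 = 1138.3 kg/h; component B fraction = 0.286.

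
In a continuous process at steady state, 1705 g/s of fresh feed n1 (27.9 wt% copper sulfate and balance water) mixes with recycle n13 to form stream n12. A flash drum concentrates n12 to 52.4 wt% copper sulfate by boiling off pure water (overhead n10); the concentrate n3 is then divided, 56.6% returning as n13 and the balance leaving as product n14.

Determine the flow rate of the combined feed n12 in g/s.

2889 g/s

Overall copper sulfate balance (none leaves overhead): copper sulfate in fresh feed = copper sulfate in product, i.e. 1705×0.279 = (1−0.566)·n3·0.524.
n3 = 475.7/(0.524×0.434) = 2091.7 g/s.
Recycle n13 = 0.566×2091.7 = 1183.9 g/s.
Combined feed n12 = 1705 + 1183.9 = 2888.9 g/s.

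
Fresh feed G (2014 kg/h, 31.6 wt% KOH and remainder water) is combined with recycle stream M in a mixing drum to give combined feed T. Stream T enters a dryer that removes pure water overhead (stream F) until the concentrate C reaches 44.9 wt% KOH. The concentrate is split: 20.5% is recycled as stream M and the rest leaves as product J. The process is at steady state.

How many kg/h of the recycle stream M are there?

365.5 kg/h

Overall KOH balance (none leaves overhead): KOH in fresh feed = KOH in product, i.e. 2014×0.316 = (1−0.205)·C·0.449.
C = 636.42/(0.449×0.795) = 1782.9 kg/h.
Recycle M = 0.205×1782.9 = 365.5 kg/h.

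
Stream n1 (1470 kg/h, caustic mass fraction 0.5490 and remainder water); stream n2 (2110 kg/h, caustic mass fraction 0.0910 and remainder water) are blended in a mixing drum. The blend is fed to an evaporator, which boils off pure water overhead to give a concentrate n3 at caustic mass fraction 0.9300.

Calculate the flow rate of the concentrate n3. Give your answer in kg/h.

caustic entering = 1470×0.549 + 2110×0.091 = 999.04 kg/h.
All caustic reports to n3, so n3 = 999.04/0.930 = 1074.2 kg/h.

1074 kg/h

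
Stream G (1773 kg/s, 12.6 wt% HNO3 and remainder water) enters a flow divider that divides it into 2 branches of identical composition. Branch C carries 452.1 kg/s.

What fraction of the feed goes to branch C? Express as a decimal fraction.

0.255

Fraction to C = 452.1/1773 = 0.2550.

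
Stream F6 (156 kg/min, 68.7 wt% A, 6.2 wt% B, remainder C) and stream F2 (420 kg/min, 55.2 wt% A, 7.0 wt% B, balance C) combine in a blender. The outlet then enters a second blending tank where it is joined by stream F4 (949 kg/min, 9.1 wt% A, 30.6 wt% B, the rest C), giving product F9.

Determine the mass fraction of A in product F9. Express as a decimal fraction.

Overall, product flow = 1525 kg/min.
A in = 156×0.687 + 420×0.552 + 949×0.091 = 425.37 kg/min.
A fraction in F9 = 0.279.

0.279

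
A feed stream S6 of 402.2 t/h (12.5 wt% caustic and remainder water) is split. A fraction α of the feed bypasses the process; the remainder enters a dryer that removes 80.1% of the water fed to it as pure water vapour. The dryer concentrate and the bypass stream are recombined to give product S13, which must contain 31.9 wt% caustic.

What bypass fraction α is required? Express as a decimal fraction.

All 402.2×0.125 = 50.275 t/h of caustic reaches S13, so S13 = 50.275/0.319 = 157.6 t/h and vapour = 244.6 t/h.
The evaporator receives (1−α)·402.2 of feed at 0.875 water and removes 0.801 of that water:
0.801×0.875×(1−α)×402.2 = 244.6
(1−α) = 244.6/281.89 = 0.8677;  α = 0.1323.

0.132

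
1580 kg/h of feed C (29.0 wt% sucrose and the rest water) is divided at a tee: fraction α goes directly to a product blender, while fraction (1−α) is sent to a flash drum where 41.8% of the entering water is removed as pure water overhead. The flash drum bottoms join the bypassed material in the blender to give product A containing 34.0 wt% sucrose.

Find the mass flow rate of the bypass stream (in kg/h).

All 1580×0.290 = 458.2 kg/h of sucrose reaches A, so A = 458.2/0.340 = 1347.6 kg/h and vapour = 232.35 kg/h.
The evaporator receives (1−α)·1580 of feed at 0.710 water and removes 0.418 of that water:
0.418×0.710×(1−α)×1580 = 232.35
(1−α) = 232.35/468.91 = 0.4955;  α = 0.5045.
Bypass flow = 0.5045×1580 = 797.09 kg/h.

797.1 kg/h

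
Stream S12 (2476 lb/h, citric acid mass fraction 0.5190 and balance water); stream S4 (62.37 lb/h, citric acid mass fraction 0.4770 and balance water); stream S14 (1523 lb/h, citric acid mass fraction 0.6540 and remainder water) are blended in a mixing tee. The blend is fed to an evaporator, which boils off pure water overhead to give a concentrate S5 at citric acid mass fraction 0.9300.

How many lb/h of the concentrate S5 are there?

2485 lb/h

citric acid entering = 2476×0.519 + 62.37×0.477 + 1523×0.654 = 2310.8 lb/h.
All citric acid reports to S5, so S5 = 2310.8/0.930 = 2484.8 lb/h.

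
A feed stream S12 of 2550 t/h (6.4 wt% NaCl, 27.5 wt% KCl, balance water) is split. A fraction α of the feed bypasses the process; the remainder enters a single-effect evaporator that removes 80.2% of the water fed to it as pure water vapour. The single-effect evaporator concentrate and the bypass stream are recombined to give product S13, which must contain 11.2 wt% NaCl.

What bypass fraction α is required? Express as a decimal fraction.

0.192

All 2550×0.064 = 163.2 t/h of NaCl reaches S13, so S13 = 163.2/0.112 = 1457.1 t/h and vapour = 1092.9 t/h.
The evaporator receives (1−α)·2550 of feed at 0.661 water and removes 0.802 of that water:
0.802×0.661×(1−α)×2550 = 1092.9
(1−α) = 1092.9/1351.8 = 0.8084;  α = 0.1916.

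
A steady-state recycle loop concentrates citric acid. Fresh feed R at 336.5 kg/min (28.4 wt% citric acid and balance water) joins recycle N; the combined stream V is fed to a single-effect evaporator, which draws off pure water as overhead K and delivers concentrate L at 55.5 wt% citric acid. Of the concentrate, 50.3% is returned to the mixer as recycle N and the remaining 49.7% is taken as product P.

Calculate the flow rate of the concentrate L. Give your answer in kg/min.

346.5 kg/min

Overall citric acid balance (none leaves overhead): citric acid in fresh feed = citric acid in product, i.e. 336.5×0.284 = (1−0.503)·L·0.555.
L = 95.566/(0.555×0.497) = 346.46 kg/min.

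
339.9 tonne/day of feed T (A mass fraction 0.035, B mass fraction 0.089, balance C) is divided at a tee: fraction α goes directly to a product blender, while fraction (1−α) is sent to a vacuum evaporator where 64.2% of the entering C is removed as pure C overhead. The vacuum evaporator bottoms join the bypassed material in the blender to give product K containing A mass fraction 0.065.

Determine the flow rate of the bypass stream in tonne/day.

All 339.9×0.035 = 11.896 tonne/day of A reaches K, so K = 11.896/0.065 = 183.02 tonne/day and vapour = 156.88 tonne/day.
The evaporator receives (1−α)·339.9 of feed at 0.876 C and removes 0.642 of that C:
0.642×0.876×(1−α)×339.9 = 156.88
(1−α) = 156.88/191.16 = 0.8207;  α = 0.1793.
Bypass flow = 0.1793×339.9 = 60.954 tonne/day.

60.95 tonne/day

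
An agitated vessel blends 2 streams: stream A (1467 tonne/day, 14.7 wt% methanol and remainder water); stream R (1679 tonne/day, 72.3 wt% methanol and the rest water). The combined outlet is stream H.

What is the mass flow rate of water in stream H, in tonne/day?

water out = water in = 1467×0.853 + 1679×0.277 = 1716.4 tonne/day.

1716 tonne/day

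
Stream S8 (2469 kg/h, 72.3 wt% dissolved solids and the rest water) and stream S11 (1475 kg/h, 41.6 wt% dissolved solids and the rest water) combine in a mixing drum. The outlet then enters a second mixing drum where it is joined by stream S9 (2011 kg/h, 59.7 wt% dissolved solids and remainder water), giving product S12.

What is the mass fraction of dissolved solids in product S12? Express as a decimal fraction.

0.604

Overall, product flow = 5955 kg/h.
dissolved solids in = 2469×0.723 + 1475×0.416 + 2011×0.597 = 3599.3 kg/h.
dissolved solids fraction in S12 = 0.604.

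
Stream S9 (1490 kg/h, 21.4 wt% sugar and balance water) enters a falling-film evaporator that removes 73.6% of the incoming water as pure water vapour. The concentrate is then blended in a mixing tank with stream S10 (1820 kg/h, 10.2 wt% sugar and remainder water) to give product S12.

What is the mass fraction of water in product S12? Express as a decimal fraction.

0.794

Vapour removed = 0.736×0.786×1490 = 861.96 kg/h; concentrate = 628.04 kg/h.
water reaching the mixer = 309.18 (from concentrate) + 1820×0.898 = 1943.5 kg/h.
Product flow = 628.04 + 1820 = 2448 kg/h; water fraction = 0.794.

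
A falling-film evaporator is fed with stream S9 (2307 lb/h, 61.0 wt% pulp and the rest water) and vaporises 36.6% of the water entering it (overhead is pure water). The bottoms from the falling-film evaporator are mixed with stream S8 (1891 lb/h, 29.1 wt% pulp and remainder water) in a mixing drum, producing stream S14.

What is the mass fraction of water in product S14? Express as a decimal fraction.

0.4940

Vapour removed = 0.366×0.390×2307 = 329.3 lb/h; concentrate = 1977.7 lb/h.
water reaching the mixer = 570.43 (from concentrate) + 1891×0.709 = 1911.1 lb/h.
Product flow = 1977.7 + 1891 = 3868.7 lb/h; water fraction = 0.4940.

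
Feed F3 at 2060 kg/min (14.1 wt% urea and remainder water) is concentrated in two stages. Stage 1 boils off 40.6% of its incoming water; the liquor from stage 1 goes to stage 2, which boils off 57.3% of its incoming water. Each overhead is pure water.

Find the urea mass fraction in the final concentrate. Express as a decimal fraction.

0.3929

water in feed = 2060×0.859 = 1769.5 kg/min.
After stage 1: water left = (1−0.406)×1769.5 = 1051.1; stream total = 1341.6 kg/min.
After stage 2: water left = (1−0.573)×1051.1 = 448.82; final concentrate = 739.28 kg/min.
urea fraction = 290.46/739.28 = 0.3929.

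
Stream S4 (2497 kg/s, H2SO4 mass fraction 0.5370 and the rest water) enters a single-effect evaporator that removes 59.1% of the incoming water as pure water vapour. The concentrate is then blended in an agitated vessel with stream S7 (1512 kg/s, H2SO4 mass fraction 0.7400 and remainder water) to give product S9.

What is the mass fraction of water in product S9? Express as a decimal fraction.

Vapour removed = 0.591×0.463×2497 = 683.26 kg/s; concentrate = 1813.7 kg/s.
water reaching the mixer = 472.85 (from concentrate) + 1512×0.260 = 865.97 kg/s.
Product flow = 1813.7 + 1512 = 3325.7 kg/s; water fraction = 0.2604.

0.2604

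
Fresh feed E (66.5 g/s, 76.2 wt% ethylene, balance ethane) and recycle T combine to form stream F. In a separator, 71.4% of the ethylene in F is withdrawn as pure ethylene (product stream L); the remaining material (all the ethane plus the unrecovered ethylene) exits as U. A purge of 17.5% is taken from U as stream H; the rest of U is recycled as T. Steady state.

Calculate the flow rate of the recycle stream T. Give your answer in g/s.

90.26 g/s

ethane enters only via E and leaves only via the purge: 66.5×0.238 = 0.175×(ethane in U), and the separator passes all ethane, so ethane in F = ethane in U = 90.44 g/s.
ethylene in F: m_A = 66.5×0.762 + (1−0.175)·(1−0.714)·m_A, so m_A = 50.673/0.7641 = 66.322 g/s.
U = (1−0.714)×66.322 + 90.44 = 109.41 g/s.
Recycle T = (1−0.175)×109.41 = 90.262 g/s.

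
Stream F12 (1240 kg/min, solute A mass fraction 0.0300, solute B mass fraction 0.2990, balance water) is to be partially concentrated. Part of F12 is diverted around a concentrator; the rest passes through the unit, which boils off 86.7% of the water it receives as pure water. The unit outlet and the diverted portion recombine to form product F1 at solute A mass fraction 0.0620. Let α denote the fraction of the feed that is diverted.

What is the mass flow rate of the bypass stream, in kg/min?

All 1240×0.030 = 37.2 kg/min of solute A reaches F1, so F1 = 37.2/0.062 = 600 kg/min and vapour = 640 kg/min.
The evaporator receives (1−α)·1240 of feed at 0.671 water and removes 0.867 of that water:
0.867×0.671×(1−α)×1240 = 640
(1−α) = 640/721.38 = 0.8872;  α = 0.1128.
Bypass flow = 0.1128×1240 = 139.88 kg/min.

139.9 kg/min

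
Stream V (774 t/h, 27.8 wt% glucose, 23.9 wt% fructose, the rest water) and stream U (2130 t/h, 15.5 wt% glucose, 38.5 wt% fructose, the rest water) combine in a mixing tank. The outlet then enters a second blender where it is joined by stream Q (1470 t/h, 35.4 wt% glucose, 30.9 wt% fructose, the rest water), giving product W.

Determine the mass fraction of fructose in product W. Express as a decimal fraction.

Overall, product flow = 4374 t/h.
fructose in = 774×0.239 + 2130×0.385 + 1470×0.309 = 1459.3 t/h.
fructose fraction in W = 0.334.

0.334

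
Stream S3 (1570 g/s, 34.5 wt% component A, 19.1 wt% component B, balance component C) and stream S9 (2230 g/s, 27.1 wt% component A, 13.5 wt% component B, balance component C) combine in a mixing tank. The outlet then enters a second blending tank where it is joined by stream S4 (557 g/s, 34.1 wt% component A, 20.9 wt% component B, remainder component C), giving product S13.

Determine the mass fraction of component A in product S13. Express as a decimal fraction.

Overall, product flow = 4357 g/s.
component A in = 1570×0.345 + 2230×0.271 + 557×0.341 = 1335.9 g/s.
component A fraction in S13 = 0.307.

0.307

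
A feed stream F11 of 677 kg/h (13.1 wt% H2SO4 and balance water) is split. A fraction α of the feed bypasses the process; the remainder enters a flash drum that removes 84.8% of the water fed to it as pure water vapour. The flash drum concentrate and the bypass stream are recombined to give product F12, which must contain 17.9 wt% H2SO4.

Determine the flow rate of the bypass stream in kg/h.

All 677×0.131 = 88.687 kg/h of H2SO4 reaches F12, so F12 = 88.687/0.179 = 495.46 kg/h and vapour = 181.54 kg/h.
The evaporator receives (1−α)·677 of feed at 0.869 water and removes 0.848 of that water:
0.848×0.869×(1−α)×677 = 181.54
(1−α) = 181.54/498.89 = 0.3639;  α = 0.6361.
Bypass flow = 0.6361×677 = 430.65 kg/h.

430.6 kg/h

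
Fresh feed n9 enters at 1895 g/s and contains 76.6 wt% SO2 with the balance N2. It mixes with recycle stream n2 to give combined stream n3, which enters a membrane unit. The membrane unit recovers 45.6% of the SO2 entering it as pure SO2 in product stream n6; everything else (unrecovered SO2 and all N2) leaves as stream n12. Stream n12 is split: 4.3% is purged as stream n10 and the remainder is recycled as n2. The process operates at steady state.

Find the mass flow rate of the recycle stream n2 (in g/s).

N2 enters only via n9 and leaves only via the purge: 1895×0.234 = 0.043×(N2 in n12), and the membrane unit passes all N2, so N2 in n3 = N2 in n12 = 10312 g/s.
SO2 in n3: m_A = 1895×0.766 + (1−0.043)·(1−0.456)·m_A, so m_A = 1451.6/0.4794 = 3027.9 g/s.
n12 = (1−0.456)×3027.9 + 10312 = 11960 g/s.
Recycle n2 = (1−0.043)×11960 = 11445 g/s.

11450 g/s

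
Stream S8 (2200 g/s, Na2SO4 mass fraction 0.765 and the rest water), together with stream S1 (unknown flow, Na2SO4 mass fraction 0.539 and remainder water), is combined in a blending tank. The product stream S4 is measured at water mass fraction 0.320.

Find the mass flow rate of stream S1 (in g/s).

Let S1 be the unknown flow. Total out = 2200 + S1.
water balance: 517 + 0.461·S1 = 0.320·(2200 + S1)
(0.461 − 0.320)·S1 = 0.320×2200 − 517 = 187
S1 = 187 / 0.141 = 1326.2 g/s

1326 g/s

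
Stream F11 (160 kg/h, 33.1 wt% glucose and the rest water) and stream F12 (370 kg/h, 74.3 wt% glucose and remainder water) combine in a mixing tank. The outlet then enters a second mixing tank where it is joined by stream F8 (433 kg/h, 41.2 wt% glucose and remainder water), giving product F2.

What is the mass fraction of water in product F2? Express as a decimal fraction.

0.4743

Overall, product flow = 963 kg/h.
water in = 160×0.669 + 370×0.257 + 433×0.588 = 456.73 kg/h.
water fraction in F2 = 0.4743.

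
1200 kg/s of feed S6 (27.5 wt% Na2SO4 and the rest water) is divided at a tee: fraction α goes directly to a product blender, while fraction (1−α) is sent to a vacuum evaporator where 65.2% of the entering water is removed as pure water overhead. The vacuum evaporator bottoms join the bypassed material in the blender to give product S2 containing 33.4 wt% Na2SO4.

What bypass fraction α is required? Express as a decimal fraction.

All 1200×0.275 = 330 kg/s of Na2SO4 reaches S2, so S2 = 330/0.334 = 988.02 kg/s and vapour = 211.98 kg/s.
The evaporator receives (1−α)·1200 of feed at 0.725 water and removes 0.652 of that water:
0.652×0.725×(1−α)×1200 = 211.98
(1−α) = 211.98/567.24 = 0.3737;  α = 0.6263.

0.626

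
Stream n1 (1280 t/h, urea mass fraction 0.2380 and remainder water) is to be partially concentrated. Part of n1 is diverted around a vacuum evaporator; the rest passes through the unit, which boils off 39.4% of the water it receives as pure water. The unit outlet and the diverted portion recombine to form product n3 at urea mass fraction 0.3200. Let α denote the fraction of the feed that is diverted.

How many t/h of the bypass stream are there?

All 1280×0.238 = 304.64 t/h of urea reaches n3, so n3 = 304.64/0.320 = 952 t/h and vapour = 328 t/h.
The evaporator receives (1−α)·1280 of feed at 0.762 water and removes 0.394 of that water:
0.394×0.762×(1−α)×1280 = 328
(1−α) = 328/384.29 = 0.8535;  α = 0.1465.
Bypass flow = 0.1465×1280 = 187.5 t/h.

187.5 t/h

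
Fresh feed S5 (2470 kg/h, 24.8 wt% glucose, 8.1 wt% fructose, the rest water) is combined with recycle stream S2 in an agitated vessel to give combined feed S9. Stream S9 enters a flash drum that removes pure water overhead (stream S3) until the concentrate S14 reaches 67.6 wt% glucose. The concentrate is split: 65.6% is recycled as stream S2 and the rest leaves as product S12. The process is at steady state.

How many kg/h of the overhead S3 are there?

1564 kg/h

Overall glucose balance (none leaves overhead): glucose in fresh feed = glucose in product, i.e. 2470×0.248 = (1−0.656)·S14·0.676.
S14 = 612.56/(0.676×0.344) = 2634.2 kg/h.
Recycle S2 = 0.656×2634.2 = 1728 kg/h.
Combined feed S9 = 2470 + 1728 = 4198 kg/h.
Overhead S3 = S9 − S14 = 4198 − 2634.2 = 1563.8 kg/h.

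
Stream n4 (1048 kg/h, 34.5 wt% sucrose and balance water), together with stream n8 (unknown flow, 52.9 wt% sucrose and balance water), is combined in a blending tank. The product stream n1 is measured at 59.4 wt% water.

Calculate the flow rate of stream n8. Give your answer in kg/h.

Let n8 be the unknown flow. Total out = 1048 + n8.
water balance: 686.44 + 0.471·n8 = 0.594·(1048 + n8)
(0.471 − 0.594)·n8 = 0.594×1048 − 686.44 = -63.928
n8 = -63.928 / -0.123 = 519.74 kg/h

519.7 kg/h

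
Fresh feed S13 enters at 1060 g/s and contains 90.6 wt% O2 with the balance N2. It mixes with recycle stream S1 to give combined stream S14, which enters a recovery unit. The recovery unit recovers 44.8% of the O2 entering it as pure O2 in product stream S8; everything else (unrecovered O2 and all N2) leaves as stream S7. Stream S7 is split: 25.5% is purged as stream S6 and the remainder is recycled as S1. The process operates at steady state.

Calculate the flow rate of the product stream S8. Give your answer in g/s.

O2 in S14: m_A = 1060×0.906 + (1−0.255)·(1−0.448)·m_A, so m_A = 960.36/0.5888 = 1631.2 g/s.
Product S8 = 0.448×1631.2 = 730.76 g/s.

730.8 g/s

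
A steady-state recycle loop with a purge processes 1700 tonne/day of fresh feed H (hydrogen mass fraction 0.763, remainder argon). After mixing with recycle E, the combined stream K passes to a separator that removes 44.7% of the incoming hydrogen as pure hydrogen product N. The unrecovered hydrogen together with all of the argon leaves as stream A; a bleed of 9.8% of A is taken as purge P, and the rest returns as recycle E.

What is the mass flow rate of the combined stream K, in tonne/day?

argon enters only via H and leaves only via the purge: 1700×0.237 = 0.098×(argon in A), and the separator passes all argon, so argon in K = argon in A = 4111.2 tonne/day.
hydrogen in K: m_A = 1700×0.763 + (1−0.098)·(1−0.447)·m_A, so m_A = 1297.1/0.5012 = 2588 tonne/day.
K = 2588 + 4111.2 = 6699.2 tonne/day.

6699 tonne/day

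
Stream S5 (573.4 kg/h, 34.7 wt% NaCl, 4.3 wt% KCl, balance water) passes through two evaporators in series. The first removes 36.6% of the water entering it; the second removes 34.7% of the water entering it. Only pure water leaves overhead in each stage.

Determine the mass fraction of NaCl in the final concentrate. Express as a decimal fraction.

water in feed = 573.4×0.610 = 349.77 kg/h.
After stage 1: water left = (1−0.366)×349.77 = 221.76; stream total = 445.38 kg/h.
After stage 2: water left = (1−0.347)×221.76 = 144.81; final concentrate = 368.43 kg/h.
NaCl fraction = 198.97/368.43 = 0.540.

0.540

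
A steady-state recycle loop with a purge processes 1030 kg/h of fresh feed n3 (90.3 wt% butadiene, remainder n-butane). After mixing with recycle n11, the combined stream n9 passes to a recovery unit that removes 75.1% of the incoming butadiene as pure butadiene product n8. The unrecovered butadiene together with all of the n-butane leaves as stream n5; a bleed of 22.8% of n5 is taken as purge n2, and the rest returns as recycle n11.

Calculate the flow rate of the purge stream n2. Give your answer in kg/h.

165.3 kg/h

n-butane enters only via n3 and leaves only via the purge: 1030×0.097 = 0.228×(n-butane in n5), and the recovery unit passes all n-butane, so n-butane in n9 = n-butane in n5 = 438.2 kg/h.
butadiene in n9: m_A = 1030×0.903 + (1−0.228)·(1−0.751)·m_A, so m_A = 930.09/0.8078 = 1151.4 kg/h.
n5 = (1−0.751)×1151.4 + 438.2 = 724.91 kg/h.
Purge n2 = 0.228×724.91 = 165.28 kg/h.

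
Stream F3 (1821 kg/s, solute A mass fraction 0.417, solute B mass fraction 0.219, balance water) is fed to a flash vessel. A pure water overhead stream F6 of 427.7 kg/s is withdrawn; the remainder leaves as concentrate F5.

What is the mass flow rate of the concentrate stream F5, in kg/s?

1393 kg/s

Concentrate = 1821 − 427.7 = 1393.3 kg/s.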